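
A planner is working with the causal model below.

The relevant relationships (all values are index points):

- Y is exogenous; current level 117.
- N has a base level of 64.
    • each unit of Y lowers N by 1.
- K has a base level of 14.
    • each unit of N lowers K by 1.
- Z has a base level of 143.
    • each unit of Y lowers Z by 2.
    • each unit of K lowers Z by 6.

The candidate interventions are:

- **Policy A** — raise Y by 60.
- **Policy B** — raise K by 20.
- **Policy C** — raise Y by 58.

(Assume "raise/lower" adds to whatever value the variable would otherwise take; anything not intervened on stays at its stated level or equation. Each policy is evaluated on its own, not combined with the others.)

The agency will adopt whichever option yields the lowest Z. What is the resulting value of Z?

-973

Policy A (Y + 60):
  Y = 117 + 60 = 177
  N = 64 − 177 = -113
  K = 14 − (-113) = 127
  Z = 143 − 2·177 − 6·127 = -973
Policy B (K + 20):
  Y = 117
  N = 64 − 117 = -53
  K = 14 − (-53) (+20 from intervention) = 87
  Z = 143 − 2·117 − 6·87 = -613
Policy C (Y + 58):
  Y = 117 + 58 = 175
  N = 64 − 175 = -111
  K = 14 − (-111) = 125
  Z = 143 − 2·175 − 6·125 = -957
Comparing — Policy A: Z=-973, Policy B: Z=-613, Policy C: Z=-957. Lowest is -973 (Policy A).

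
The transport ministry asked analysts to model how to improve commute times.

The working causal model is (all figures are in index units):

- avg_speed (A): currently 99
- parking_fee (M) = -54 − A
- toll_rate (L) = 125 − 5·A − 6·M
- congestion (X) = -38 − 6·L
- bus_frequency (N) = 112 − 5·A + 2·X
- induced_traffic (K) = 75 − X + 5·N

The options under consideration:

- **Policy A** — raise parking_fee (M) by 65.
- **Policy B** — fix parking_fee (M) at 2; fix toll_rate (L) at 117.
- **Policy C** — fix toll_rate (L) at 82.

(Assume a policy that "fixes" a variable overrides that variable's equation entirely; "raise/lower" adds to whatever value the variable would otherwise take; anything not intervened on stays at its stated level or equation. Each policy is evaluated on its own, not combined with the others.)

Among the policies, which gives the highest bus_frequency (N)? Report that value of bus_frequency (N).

Policy A (M + 65):
  A = 99
  M = -54 − 99 (+65 from intervention) = -88
  L = 125 − 5·99 − 6·(-88) = 158
  X = -38 − 6·158 = -986
  N = 112 − 5·99 + 2·(-986) = -2355
Policy B (M := 2, L := 117):
  A = 99
  M = 2
  L = 117
  X = -38 − 6·117 = -740
  N = 112 − 5·99 + 2·(-740) = -1863
Policy C (L := 82):
  A = 99
  M = -54 − 99 = -153
  L = 82
  X = -38 − 6·82 = -530
  N = 112 − 5·99 + 2·(-530) = -1443
Comparing — Policy A: N=-2355, Policy B: N=-1863, Policy C: N=-1443. Highest is -1443 (Policy C).

-1443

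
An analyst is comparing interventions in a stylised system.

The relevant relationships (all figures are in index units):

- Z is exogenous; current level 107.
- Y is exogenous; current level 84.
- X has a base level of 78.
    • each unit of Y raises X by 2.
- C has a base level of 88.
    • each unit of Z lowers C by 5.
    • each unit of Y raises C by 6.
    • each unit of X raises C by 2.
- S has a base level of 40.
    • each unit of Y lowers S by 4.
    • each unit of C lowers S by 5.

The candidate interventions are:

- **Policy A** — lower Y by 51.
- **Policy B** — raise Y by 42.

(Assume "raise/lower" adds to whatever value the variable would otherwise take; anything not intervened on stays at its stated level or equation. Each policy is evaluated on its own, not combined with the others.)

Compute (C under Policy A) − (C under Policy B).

-930

Policy A (Y − 51):
  Z = 107
  Y = 84 − 51 = 33
  X = 78 + 2·33 = 144
  C = 88 − 5·107 + 6·33 + 2·144 = 39
Policy B (Y + 42):
  Z = 107
  Y = 84 + 42 = 126
  X = 78 + 2·126 = 330
  C = 88 − 5·107 + 6·126 + 2·330 = 969
C: 39 − 969 = -930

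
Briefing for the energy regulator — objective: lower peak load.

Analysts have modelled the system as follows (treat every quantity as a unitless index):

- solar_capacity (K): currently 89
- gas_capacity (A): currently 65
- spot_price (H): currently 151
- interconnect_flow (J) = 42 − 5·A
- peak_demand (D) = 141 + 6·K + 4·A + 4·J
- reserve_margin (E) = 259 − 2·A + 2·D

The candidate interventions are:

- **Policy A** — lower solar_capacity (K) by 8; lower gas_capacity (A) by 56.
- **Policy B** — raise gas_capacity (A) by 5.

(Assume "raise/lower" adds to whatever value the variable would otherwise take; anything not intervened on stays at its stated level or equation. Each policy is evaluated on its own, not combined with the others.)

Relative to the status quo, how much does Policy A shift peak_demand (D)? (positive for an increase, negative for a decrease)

Baseline:
  K = 89
  A = 65
  J = 42 − 5·65 = -283
  D = 141 + 6·89 + 4·65 + 4·(-283) = -197
Policy A (K − 8, A − 56):
  K = 89 − 8 = 81
  A = 65 − 56 = 9
  J = 42 − 5·9 = -3
  D = 141 + 6·81 + 4·9 + 4·(-3) = 651
Change in D: 651 − (-197) = 848

848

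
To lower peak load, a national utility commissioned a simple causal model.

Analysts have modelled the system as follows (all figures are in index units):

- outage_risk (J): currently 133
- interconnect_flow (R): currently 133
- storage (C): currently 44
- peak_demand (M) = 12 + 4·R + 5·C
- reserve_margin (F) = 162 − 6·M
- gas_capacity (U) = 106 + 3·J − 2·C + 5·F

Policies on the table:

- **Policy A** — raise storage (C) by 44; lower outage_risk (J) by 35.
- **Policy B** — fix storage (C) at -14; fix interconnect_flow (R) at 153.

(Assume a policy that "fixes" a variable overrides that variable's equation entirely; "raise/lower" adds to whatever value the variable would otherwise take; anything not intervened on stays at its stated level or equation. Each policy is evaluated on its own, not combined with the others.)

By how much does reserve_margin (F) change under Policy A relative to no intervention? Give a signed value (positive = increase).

-1320

Baseline:
  R = 133
  C = 44
  M = 12 + 4·133 + 5·44 = 764
  F = 162 − 6·764 = -4422
Policy A (C + 44, J − 35):
  R = 133
  C = 44 + 44 = 88
  M = 12 + 4·133 + 5·88 = 984
  F = 162 − 6·984 = -5742
Change in F: -5742 − (-4422) = -1320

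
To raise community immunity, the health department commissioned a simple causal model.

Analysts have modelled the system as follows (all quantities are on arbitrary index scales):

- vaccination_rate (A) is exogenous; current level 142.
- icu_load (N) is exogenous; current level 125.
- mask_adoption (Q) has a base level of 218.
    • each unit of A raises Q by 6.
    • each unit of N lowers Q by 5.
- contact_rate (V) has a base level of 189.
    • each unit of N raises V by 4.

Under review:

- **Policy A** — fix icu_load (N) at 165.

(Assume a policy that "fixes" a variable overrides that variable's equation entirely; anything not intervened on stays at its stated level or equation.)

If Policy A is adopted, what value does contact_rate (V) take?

Policy A (N := 165):
  N = 165
  V = 189 + 4·165 = 849

849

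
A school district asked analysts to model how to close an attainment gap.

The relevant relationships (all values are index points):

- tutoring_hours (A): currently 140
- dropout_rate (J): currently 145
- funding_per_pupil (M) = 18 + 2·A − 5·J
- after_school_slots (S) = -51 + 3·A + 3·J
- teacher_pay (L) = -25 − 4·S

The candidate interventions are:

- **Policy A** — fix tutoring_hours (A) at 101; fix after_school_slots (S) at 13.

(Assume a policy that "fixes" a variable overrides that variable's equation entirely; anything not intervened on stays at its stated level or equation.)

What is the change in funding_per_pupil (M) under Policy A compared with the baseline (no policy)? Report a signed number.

Baseline:
  A = 140
  J = 145
  M = 18 + 2·140 − 5·145 = -427
Policy A (A := 101, S := 13):
  A = 101
  J = 145
  M = 18 + 2·101 − 5·145 = -505
Change in M: -505 − (-427) = -78

-78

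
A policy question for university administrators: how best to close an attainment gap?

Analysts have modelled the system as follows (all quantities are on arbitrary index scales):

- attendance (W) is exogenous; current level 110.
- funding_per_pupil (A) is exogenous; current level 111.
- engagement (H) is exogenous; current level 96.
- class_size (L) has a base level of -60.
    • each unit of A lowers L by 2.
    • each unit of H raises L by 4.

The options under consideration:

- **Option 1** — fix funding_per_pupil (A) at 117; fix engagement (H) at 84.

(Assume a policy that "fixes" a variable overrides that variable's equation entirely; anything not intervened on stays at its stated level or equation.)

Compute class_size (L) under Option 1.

42

Option 1 (A := 117, H := 84):
  A = 117
  H = 84
  L = -60 − 2·117 + 4·84 = 42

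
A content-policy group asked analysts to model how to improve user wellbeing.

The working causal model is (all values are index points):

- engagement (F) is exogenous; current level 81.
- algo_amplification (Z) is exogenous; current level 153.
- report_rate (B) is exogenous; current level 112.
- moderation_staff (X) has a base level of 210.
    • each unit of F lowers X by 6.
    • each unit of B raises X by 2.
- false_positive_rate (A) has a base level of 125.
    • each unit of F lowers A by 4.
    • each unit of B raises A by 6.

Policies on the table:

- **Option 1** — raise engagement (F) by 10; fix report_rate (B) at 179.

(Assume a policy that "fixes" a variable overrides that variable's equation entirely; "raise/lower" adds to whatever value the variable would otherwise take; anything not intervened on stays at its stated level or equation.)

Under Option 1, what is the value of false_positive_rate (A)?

835

Option 1 (F + 10, B := 179):
  F = 81 + 10 = 91
  B = 179
  A = 125 − 4·91 + 6·179 = 835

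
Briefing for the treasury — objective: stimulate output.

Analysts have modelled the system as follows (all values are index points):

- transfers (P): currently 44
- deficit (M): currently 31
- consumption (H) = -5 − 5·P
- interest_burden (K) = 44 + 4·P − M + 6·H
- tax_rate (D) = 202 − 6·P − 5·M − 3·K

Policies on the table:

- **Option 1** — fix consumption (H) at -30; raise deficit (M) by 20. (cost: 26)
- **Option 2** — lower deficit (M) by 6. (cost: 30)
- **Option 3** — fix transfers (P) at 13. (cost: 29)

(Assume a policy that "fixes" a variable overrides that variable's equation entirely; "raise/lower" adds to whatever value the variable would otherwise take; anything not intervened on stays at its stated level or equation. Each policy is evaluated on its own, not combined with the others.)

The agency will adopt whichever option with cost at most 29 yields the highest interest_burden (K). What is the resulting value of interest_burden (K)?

Option 1 (H := -30, M + 20):
  P = 44
  M = 31 + 20 = 51
  H = -30
  K = 44 + 4·44 − 51 + 6·(-30) = -11
Option 3 (P := 13):
  P = 13
  M = 31
  H = -5 − 5·13 = -70
  K = 44 + 4·13 − 31 + 6·(-70) = -355
Comparing — Option 1: K=-11, Option 3: K=-355. Highest is -11 (Option 1).

-11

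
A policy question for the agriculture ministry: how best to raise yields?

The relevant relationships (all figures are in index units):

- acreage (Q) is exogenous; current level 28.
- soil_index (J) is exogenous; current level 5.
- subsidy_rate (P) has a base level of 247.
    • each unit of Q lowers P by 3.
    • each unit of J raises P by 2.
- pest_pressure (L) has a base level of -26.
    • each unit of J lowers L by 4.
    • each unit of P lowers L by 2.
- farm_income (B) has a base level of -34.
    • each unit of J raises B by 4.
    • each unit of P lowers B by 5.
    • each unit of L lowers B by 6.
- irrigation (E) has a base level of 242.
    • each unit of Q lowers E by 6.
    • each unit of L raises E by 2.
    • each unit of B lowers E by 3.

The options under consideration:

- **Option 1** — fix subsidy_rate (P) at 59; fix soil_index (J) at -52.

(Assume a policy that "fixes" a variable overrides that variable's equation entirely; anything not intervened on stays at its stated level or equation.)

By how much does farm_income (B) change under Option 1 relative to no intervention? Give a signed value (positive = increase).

Baseline:
  Q = 28
  J = 5
  P = 247 − 3·28 + 2·5 = 173
  L = -26 − 4·5 − 2·173 = -392
  B = -34 + 4·5 − 5·173 − 6·(-392) = 1473
Option 1 (P := 59, J := -52):
  Q = 28
  J = -52
  P = 59
  L = -26 − 4·(-52) − 2·59 = 64
  B = -34 + 4·(-52) − 5·59 − 6·64 = -921
Change in B: -921 − 1473 = -2394

-2394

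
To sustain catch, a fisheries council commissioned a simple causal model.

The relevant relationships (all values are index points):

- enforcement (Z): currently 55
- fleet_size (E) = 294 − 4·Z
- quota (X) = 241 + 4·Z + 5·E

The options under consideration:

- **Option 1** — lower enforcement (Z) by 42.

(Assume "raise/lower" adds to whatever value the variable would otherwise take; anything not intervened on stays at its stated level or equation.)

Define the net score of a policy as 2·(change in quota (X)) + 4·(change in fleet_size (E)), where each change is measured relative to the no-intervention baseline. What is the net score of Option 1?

Baseline:
  Z = 55
  E = 294 − 4·55 = 74
  X = 241 + 4·55 + 5·74 = 831
Option 1 (Z − 42):
  Z = 55 − 42 = 13
  E = 294 − 4·13 = 242
  X = 241 + 4·13 + 5·242 = 1503
ΔX = 1503 − 831 = 672; ΔE = 242 − 74 = 168
Score = 2·672 + 4·168 = 2016

2016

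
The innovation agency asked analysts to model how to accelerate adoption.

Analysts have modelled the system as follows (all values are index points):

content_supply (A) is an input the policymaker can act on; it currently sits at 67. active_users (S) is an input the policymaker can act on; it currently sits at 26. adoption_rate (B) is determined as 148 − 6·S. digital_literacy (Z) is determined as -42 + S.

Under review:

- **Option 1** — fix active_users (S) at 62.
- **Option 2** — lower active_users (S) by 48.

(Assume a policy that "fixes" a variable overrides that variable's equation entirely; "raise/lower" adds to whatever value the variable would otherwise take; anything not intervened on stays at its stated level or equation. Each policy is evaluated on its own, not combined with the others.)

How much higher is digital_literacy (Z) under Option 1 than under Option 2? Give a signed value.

84

Option 1 (S := 62):
  S = 62
  Z = -42 + 62 = 20
Option 2 (S − 48):
  S = 26 − 48 = -22
  Z = -42 + (-22) = -64
Z: 20 − (-64) = 84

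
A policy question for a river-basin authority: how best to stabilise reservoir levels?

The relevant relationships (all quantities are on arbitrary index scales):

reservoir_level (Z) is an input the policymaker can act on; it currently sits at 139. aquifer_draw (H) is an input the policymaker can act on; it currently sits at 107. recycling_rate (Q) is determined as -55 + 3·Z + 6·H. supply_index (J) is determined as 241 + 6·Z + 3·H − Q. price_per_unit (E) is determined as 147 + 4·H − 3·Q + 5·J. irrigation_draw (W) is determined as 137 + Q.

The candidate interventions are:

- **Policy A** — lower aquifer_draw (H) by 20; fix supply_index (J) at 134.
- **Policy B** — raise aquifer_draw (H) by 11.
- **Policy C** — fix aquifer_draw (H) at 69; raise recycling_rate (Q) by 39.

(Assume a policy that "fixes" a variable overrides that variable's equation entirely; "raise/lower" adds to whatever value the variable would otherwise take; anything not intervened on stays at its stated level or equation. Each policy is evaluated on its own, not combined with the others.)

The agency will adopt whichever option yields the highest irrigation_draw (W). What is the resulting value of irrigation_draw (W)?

1207

Policy A (H − 20, J := 134):
  Z = 139
  H = 107 − 20 = 87
  Q = -55 + 3·139 + 6·87 = 884
  W = 137 + 884 = 1021
Policy B (H + 11):
  Z = 139
  H = 107 + 11 = 118
  Q = -55 + 3·139 + 6·118 = 1070
  W = 137 + 1070 = 1207
Policy C (H := 69, Q + 39):
  Z = 139
  H = 69
  Q = -55 + 3·139 + 6·69 (+39 from intervention) = 815
  W = 137 + 815 = 952
Comparing — Policy A: W=1021, Policy B: W=1207, Policy C: W=952. Highest is 1207 (Policy B).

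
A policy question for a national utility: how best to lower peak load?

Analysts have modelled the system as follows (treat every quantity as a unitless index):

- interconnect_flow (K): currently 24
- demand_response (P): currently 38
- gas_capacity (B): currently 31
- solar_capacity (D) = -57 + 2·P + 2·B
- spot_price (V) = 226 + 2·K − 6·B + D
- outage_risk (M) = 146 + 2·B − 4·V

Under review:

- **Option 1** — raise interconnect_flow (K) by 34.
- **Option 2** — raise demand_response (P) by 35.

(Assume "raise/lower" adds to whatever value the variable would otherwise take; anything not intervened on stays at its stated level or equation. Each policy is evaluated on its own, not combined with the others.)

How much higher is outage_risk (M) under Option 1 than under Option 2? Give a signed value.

Option 1 (K + 34):
  K = 24 + 34 = 58
  P = 38
  B = 31
  D = -57 + 2·38 + 2·31 = 81
  V = 226 + 2·58 − 6·31 + 81 = 237
  M = 146 + 2·31 − 4·237 = -740
Option 2 (P + 35):
  K = 24
  P = 38 + 35 = 73
  B = 31
  D = -57 + 2·73 + 2·31 = 151
  V = 226 + 2·24 − 6·31 + 151 = 239
  M = 146 + 2·31 − 4·239 = -748
M: -740 − (-748) = 8

8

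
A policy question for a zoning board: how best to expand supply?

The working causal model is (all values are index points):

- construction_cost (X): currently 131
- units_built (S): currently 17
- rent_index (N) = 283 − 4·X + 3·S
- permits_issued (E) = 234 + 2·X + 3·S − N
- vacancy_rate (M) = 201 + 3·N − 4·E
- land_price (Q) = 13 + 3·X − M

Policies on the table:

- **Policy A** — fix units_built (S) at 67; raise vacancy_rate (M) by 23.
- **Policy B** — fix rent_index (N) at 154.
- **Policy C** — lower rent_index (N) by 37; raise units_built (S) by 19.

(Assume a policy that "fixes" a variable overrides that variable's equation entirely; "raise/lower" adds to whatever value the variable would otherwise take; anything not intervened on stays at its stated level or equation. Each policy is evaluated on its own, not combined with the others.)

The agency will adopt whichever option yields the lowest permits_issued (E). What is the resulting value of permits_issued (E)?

Policy A (S := 67, M + 23):
  X = 131
  S = 67
  N = 283 − 4·131 + 3·67 = -40
  E = 234 + 2·131 + 3·67 − (-40) = 737
Policy B (N := 154):
  X = 131
  S = 17
  N = 154
  E = 234 + 2·131 + 3·17 − 154 = 393
Policy C (N − 37, S + 19):
  X = 131
  S = 17 + 19 = 36
  N = 283 − 4·131 + 3·36 (−37 from intervention) = -170
  E = 234 + 2·131 + 3·36 − (-170) = 774
Comparing — Policy A: E=737, Policy B: E=393, Policy C: E=774. Lowest is 393 (Policy B).

393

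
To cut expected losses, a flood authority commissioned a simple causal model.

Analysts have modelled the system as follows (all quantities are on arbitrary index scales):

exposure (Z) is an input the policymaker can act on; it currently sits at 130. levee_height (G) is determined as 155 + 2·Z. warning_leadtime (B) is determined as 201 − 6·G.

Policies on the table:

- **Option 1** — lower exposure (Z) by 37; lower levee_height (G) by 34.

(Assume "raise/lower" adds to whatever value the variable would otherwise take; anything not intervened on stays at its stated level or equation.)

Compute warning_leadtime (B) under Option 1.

-1641

Option 1 (Z − 37, G − 34):
  Z = 130 − 37 = 93
  G = 155 + 2·93 (−34 from intervention) = 307
  B = 201 − 6·307 = -1641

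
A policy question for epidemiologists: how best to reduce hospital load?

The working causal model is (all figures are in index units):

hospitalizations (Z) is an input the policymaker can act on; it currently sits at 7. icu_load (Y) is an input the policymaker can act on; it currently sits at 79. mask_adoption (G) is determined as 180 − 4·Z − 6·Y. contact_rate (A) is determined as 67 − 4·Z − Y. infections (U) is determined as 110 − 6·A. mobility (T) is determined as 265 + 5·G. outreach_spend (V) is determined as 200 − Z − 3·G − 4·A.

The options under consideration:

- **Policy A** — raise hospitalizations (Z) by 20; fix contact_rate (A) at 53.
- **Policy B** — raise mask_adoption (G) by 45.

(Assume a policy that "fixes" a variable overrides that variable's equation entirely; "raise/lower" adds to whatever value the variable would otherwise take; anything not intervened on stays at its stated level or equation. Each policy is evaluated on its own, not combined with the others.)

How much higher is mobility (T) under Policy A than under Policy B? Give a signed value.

Policy A (Z + 20, A := 53):
  Z = 7 + 20 = 27
  Y = 79
  G = 180 − 4·27 − 6·79 = -402
  T = 265 + 5·(-402) = -1745
Policy B (G + 45):
  Z = 7
  Y = 79
  G = 180 − 4·7 − 6·79 (+45 from intervention) = -277
  T = 265 + 5·(-277) = -1120
T: -1745 − (-1120) = -625

-625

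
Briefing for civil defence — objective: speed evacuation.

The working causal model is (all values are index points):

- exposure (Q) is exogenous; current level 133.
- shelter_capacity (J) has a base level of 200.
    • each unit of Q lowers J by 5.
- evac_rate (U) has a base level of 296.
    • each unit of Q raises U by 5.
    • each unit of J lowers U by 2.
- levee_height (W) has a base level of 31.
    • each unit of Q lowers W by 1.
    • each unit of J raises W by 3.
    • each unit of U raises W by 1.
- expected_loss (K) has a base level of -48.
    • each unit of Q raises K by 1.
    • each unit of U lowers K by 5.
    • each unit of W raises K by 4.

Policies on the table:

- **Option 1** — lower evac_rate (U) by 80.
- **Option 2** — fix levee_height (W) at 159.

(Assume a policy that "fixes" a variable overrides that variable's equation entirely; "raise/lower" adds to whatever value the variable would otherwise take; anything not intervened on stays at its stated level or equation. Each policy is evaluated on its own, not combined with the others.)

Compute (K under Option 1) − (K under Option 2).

1020

Option 1 (U − 80):
  Q = 133
  J = 200 − 5·133 = -465
  U = 296 + 5·133 − 2·(-465) (−80 from intervention) = 1811
  W = 31 − 133 + 3·(-465) + 1811 = 314
  K = -48 + 133 − 5·1811 + 4·314 = -7714
Option 2 (W := 159):
  Q = 133
  J = 200 − 5·133 = -465
  U = 296 + 5·133 − 2·(-465) = 1891
  W = 159
  K = -48 + 133 − 5·1891 + 4·159 = -8734
K: -7714 − (-8734) = 1020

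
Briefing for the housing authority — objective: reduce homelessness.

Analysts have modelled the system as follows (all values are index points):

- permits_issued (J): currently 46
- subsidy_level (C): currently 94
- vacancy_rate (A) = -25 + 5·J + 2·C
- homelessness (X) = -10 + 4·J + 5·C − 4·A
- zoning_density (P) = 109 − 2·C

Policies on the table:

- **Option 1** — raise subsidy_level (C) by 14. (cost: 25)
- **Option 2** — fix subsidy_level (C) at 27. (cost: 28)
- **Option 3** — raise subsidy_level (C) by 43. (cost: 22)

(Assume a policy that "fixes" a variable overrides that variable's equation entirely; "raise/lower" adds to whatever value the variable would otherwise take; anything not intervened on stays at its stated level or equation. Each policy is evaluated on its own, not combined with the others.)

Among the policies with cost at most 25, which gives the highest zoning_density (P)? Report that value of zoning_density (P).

-107

Option 1 (C + 14):
  C = 94 + 14 = 108
  P = 109 − 2·108 = -107
Option 3 (C + 43):
  C = 94 + 43 = 137
  P = 109 − 2·137 = -165
Comparing — Option 1: P=-107, Option 3: P=-165. Highest is -107 (Option 1).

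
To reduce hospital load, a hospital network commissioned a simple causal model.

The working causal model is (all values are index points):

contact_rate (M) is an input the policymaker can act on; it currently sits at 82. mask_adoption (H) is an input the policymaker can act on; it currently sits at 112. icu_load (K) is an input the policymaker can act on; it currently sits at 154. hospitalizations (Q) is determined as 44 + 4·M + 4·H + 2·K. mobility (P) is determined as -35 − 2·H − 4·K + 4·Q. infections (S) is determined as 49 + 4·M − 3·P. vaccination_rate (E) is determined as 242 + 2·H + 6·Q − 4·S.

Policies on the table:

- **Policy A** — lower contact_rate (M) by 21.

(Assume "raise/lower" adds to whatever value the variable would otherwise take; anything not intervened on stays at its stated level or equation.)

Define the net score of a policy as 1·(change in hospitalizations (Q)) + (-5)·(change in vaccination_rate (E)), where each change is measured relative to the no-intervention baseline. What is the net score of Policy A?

Baseline:
  M = 82
  H = 112
  K = 154
  Q = 44 + 4·82 + 4·112 + 2·154 = 1128
  P = -35 − 2·112 − 4·154 + 4·1128 = 3637
  S = 49 + 4·82 − 3·3637 = -10534
  E = 242 + 2·112 + 6·1128 − 4·(-10534) = 49370
Policy A (M − 21):
  M = 82 − 21 = 61
  H = 112
  K = 154
  Q = 44 + 4·61 + 4·112 + 2·154 = 1044
  P = -35 − 2·112 − 4·154 + 4·1044 = 3301
  S = 49 + 4·61 − 3·3301 = -9610
  E = 242 + 2·112 + 6·1044 − 4·(-9610) = 45170
ΔQ = 1044 − 1128 = -84; ΔE = 45170 − 49370 = -4200
Score = 1·(-84) + (-5)·(-4200) = 20916

20916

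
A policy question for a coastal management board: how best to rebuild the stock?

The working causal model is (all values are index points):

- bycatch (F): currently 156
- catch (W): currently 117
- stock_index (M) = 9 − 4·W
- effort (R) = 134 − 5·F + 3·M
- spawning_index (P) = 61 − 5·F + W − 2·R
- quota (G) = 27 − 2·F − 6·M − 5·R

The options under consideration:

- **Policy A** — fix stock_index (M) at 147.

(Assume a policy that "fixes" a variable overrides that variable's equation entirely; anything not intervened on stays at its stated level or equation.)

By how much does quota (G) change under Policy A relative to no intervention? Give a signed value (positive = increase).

-12726

Baseline:
  F = 156
  W = 117
  M = 9 − 4·117 = -459
  R = 134 − 5·156 + 3·(-459) = -2023
  G = 27 − 2·156 − 6·(-459) − 5·(-2023) = 12584
Policy A (M := 147):
  F = 156
  W = 117
  M = 147
  R = 134 − 5·156 + 3·147 = -205
  G = 27 − 2·156 − 6·147 − 5·(-205) = -142
Change in G: -142 − 12584 = -12726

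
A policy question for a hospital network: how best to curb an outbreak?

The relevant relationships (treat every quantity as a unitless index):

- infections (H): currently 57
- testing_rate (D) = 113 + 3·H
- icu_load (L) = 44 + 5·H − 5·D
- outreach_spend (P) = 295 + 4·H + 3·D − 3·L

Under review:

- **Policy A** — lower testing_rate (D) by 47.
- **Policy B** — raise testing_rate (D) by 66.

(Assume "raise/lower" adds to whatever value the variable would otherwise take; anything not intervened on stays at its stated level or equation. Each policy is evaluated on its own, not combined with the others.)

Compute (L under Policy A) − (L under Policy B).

565

Policy A (D − 47):
  H = 57
  D = 113 + 3·57 (−47 from intervention) = 237
  L = 44 + 5·57 − 5·237 = -856
Policy B (D + 66):
  H = 57
  D = 113 + 3·57 (+66 from intervention) = 350
  L = 44 + 5·57 − 5·350 = -1421
L: -856 − (-1421) = 565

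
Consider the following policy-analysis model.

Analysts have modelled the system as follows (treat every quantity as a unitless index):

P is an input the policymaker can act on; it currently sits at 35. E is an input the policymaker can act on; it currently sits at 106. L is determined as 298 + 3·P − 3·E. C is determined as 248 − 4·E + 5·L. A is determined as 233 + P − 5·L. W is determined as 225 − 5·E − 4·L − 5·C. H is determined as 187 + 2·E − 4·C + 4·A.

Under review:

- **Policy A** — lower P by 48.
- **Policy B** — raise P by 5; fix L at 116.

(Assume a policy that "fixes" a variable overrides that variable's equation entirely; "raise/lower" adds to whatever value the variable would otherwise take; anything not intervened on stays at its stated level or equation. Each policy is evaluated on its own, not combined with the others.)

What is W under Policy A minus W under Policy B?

Policy A (P − 48):
  P = 35 − 48 = -13
  E = 106
  L = 298 + 3·(-13) − 3·106 = -59
  C = 248 − 4·106 + 5·(-59) = -471
  W = 225 − 5·106 − 4·(-59) − 5·(-471) = 2286
Policy B (P + 5, L := 116):
  P = 35 + 5 = 40
  E = 106
  L = 116
  C = 248 − 4·106 + 5·116 = 404
  W = 225 − 5·106 − 4·116 − 5·404 = -2789
W: 2286 − (-2789) = 5075

5075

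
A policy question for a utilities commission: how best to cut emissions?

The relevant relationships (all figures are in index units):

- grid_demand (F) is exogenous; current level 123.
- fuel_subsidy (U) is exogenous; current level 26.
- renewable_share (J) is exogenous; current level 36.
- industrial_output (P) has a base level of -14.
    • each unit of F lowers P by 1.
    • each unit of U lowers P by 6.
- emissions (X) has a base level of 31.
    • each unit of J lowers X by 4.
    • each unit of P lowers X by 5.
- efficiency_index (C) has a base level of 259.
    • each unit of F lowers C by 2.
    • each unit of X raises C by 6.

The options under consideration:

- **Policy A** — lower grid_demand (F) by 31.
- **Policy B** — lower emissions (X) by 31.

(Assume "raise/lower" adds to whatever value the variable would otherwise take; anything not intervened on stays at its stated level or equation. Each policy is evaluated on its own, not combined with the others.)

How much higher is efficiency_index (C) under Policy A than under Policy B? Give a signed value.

-682

Policy A (F − 31):
  F = 123 − 31 = 92
  U = 26
  J = 36
  P = -14 − 92 − 6·26 = -262
  X = 31 − 4·36 − 5·(-262) = 1197
  C = 259 − 2·92 + 6·1197 = 7257
Policy B (X − 31):
  F = 123
  U = 26
  J = 36
  P = -14 − 123 − 6·26 = -293
  X = 31 − 4·36 − 5·(-293) (−31 from intervention) = 1321
  C = 259 − 2·123 + 6·1321 = 7939
C: 7257 − 7939 = -682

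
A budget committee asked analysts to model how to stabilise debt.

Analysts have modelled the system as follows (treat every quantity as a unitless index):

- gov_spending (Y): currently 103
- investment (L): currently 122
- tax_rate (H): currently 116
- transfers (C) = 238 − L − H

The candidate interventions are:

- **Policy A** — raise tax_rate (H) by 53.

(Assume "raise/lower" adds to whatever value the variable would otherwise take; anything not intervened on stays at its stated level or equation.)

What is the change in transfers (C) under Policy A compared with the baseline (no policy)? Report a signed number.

-53

Baseline:
  L = 122
  H = 116
  C = 238 − 122 − 116 = 0
Policy A (H + 53):
  L = 122
  H = 116 + 53 = 169
  C = 238 − 122 − 169 = -53
Change in C: -53 − 0 = -53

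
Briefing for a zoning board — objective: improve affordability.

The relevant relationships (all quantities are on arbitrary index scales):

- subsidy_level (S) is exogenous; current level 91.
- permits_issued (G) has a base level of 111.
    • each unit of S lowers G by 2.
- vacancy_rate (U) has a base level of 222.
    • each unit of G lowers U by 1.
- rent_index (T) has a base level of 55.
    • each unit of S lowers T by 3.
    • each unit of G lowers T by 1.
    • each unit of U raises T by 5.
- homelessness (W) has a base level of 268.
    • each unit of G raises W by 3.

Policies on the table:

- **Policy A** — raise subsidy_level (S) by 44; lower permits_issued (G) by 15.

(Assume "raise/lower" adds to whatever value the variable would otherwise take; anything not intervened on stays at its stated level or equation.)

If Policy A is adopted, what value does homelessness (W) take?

-254

Policy A (S + 44, G − 15):
  S = 91 + 44 = 135
  G = 111 − 2·135 (−15 from intervention) = -174
  W = 268 + 3·(-174) = -254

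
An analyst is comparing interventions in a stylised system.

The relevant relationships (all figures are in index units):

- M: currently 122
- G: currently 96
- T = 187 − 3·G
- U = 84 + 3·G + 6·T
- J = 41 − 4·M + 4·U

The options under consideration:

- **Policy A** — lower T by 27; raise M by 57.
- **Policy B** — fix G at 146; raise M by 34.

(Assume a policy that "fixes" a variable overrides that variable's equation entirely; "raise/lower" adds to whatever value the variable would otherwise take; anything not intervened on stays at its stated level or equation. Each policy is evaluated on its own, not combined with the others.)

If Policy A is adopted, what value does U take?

-396

Policy A (T − 27, M + 57):
  G = 96
  T = 187 − 3·96 (−27 from intervention) = -128
  U = 84 + 3·96 + 6·(-128) = -396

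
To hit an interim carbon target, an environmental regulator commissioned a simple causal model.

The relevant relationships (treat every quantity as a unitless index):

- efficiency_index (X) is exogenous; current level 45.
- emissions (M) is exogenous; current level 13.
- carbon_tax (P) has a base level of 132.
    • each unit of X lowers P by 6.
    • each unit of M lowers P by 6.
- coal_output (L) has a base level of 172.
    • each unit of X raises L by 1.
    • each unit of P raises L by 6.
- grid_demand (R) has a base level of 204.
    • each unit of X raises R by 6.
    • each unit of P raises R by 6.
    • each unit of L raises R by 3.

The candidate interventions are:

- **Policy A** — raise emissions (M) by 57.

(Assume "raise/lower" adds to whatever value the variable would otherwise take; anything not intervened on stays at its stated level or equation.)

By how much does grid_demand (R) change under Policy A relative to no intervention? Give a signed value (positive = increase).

Baseline:
  X = 45
  M = 13
  P = 132 − 6·45 − 6·13 = -216
  L = 172 + 45 + 6·(-216) = -1079
  R = 204 + 6·45 + 6·(-216) + 3·(-1079) = -4059
Policy A (M + 57):
  X = 45
  M = 13 + 57 = 70
  P = 132 − 6·45 − 6·70 = -558
  L = 172 + 45 + 6·(-558) = -3131
  R = 204 + 6·45 + 6·(-558) + 3·(-3131) = -12267
Change in R: -12267 − (-4059) = -8208

-8208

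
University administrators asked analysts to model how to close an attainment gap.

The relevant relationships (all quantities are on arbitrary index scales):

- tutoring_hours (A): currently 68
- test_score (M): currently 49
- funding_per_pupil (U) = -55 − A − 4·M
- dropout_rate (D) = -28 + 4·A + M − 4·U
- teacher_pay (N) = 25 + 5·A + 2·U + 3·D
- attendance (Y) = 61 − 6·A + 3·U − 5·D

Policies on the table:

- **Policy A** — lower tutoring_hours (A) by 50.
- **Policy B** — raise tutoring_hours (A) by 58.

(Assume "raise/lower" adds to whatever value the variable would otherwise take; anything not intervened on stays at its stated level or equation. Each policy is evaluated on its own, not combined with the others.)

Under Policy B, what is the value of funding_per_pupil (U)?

Policy B (A + 58):
  A = 68 + 58 = 126
  M = 49
  U = -55 − 126 − 4·49 = -377

-377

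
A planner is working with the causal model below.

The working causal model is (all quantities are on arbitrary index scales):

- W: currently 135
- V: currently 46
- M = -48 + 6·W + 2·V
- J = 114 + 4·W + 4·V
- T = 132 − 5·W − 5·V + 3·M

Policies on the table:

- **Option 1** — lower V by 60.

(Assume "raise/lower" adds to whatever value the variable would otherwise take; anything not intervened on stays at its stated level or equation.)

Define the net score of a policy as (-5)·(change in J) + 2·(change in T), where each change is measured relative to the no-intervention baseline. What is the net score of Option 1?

1080

Baseline:
  W = 135
  V = 46
  M = -48 + 6·135 + 2·46 = 854
  J = 114 + 4·135 + 4·46 = 838
  T = 132 − 5·135 − 5·46 + 3·854 = 1789
Option 1 (V − 60):
  W = 135
  V = 46 − 60 = -14
  M = -48 + 6·135 + 2·(-14) = 734
  J = 114 + 4·135 + 4·(-14) = 598
  T = 132 − 5·135 − 5·(-14) + 3·734 = 1729
ΔJ = 598 − 838 = -240; ΔT = 1729 − 1789 = -60
Score = (-5)·(-240) + 2·(-60) = 1080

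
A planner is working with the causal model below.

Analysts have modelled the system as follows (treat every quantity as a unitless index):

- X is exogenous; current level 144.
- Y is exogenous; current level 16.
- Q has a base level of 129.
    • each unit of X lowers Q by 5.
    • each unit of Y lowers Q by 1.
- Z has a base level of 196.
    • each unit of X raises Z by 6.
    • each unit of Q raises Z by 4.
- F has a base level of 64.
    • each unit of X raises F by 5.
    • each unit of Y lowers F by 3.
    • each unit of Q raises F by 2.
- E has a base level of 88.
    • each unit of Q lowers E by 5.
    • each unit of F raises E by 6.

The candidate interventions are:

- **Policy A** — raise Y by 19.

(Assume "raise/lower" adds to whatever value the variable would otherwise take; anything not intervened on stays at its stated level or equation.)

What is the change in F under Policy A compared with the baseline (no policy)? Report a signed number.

Baseline:
  X = 144
  Y = 16
  Q = 129 − 5·144 − 16 = -607
  F = 64 + 5·144 − 3·16 + 2·(-607) = -478
Policy A (Y + 19):
  X = 144
  Y = 16 + 19 = 35
  Q = 129 − 5·144 − 35 = -626
  F = 64 + 5·144 − 3·35 + 2·(-626) = -573
Change in F: -573 − (-478) = -95

-95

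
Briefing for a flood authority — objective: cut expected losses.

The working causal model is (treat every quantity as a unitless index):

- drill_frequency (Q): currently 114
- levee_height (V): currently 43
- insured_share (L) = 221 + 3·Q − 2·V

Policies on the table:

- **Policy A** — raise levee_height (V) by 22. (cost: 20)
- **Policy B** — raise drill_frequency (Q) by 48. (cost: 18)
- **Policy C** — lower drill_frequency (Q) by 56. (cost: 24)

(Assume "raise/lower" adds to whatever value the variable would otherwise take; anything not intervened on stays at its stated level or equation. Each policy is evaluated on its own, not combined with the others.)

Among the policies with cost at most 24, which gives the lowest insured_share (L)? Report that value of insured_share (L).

Policy A (V + 22):
  Q = 114
  V = 43 + 22 = 65
  L = 221 + 3·114 − 2·65 = 433
Policy B (Q + 48):
  Q = 114 + 48 = 162
  V = 43
  L = 221 + 3·162 − 2·43 = 621
Policy C (Q − 56):
  Q = 114 − 56 = 58
  V = 43
  L = 221 + 3·58 − 2·43 = 309
Comparing — Policy A: L=433, Policy B: L=621, Policy C: L=309. Lowest is 309 (Policy C).

309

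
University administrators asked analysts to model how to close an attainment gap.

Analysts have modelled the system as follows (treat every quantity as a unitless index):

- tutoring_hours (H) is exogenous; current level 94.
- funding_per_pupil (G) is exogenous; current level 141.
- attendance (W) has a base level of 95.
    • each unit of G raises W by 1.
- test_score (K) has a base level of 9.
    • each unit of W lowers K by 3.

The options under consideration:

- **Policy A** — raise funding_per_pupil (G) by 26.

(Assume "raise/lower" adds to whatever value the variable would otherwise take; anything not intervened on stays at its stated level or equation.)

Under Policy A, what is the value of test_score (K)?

-777

Policy A (G + 26):
  G = 141 + 26 = 167
  W = 95 + 167 = 262
  K = 9 − 3·262 = -777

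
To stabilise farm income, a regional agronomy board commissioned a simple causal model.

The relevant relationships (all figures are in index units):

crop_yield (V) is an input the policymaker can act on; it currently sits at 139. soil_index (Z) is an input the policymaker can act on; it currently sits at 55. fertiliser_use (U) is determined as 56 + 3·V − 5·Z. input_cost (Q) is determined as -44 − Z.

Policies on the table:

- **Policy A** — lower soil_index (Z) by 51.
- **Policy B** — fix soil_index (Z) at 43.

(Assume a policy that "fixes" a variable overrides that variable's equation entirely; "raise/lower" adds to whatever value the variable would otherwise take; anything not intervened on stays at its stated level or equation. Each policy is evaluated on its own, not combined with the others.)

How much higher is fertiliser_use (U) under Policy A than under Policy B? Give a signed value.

195

Policy A (Z − 51):
  V = 139
  Z = 55 − 51 = 4
  U = 56 + 3·139 − 5·4 = 453
Policy B (Z := 43):
  V = 139
  Z = 43
  U = 56 + 3·139 − 5·43 = 258
U: 453 − 258 = 195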